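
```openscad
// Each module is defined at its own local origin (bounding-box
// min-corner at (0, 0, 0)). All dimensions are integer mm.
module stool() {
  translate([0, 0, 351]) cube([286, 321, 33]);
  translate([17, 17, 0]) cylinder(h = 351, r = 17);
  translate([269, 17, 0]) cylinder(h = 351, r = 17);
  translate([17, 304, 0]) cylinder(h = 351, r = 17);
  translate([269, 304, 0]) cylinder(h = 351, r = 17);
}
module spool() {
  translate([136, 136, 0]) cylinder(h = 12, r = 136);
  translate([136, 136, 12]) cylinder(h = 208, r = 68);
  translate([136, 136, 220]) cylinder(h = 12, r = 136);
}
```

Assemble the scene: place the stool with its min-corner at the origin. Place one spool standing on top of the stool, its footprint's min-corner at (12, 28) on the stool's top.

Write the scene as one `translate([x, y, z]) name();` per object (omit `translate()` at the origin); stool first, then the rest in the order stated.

stool();
translate([12, 28, 384]) spool();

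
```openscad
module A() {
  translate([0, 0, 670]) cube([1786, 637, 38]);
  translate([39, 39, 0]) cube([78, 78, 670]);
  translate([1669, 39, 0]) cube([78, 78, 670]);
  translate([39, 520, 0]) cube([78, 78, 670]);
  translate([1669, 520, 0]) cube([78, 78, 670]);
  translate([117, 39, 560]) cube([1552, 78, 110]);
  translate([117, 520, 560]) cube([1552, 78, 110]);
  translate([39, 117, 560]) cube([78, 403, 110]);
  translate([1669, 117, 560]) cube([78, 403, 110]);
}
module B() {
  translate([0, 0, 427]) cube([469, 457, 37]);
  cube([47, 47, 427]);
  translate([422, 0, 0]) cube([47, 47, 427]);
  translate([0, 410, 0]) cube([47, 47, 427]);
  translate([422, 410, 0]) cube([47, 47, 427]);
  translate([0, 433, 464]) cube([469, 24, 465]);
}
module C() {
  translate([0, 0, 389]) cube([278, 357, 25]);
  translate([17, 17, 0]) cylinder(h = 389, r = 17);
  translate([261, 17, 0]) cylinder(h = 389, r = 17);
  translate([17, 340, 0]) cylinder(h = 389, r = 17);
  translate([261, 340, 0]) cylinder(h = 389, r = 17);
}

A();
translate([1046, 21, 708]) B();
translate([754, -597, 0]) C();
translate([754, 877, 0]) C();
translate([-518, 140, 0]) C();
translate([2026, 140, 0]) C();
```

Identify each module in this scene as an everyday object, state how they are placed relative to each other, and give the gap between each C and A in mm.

A is a table. B is a chair. C is a stool. The chair is on top of the table. Four stools sit around the table at the −y, +y, −x, +x sides. The gap between each stool and the table is 240 mm.

Each stool's nearest face is 240 mm from the table's bounding box.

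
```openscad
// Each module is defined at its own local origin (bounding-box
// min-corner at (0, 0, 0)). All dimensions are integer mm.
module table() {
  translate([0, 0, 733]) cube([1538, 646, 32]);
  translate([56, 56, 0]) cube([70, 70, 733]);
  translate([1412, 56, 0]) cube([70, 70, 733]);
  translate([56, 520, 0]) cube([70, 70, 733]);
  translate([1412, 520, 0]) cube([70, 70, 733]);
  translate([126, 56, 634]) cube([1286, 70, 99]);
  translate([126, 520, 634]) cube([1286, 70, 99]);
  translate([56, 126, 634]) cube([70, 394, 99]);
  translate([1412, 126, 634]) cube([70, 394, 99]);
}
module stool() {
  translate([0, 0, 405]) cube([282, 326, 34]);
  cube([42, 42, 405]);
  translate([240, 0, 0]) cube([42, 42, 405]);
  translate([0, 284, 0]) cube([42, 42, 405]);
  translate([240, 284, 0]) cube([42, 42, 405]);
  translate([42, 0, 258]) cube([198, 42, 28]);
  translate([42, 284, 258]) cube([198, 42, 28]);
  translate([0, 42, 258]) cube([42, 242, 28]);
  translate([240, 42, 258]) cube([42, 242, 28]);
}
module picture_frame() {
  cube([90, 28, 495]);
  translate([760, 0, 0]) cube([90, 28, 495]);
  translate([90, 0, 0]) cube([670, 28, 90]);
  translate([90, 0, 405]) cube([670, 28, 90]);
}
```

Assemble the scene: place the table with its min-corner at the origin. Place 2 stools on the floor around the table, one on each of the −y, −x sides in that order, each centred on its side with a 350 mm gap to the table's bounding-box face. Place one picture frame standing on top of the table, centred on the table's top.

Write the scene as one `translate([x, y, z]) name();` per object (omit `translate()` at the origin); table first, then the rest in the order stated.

table();
translate([628, -676, 0]) stool();
translate([-632, 160, 0]) stool();
translate([344, 309, 765]) picture_frame();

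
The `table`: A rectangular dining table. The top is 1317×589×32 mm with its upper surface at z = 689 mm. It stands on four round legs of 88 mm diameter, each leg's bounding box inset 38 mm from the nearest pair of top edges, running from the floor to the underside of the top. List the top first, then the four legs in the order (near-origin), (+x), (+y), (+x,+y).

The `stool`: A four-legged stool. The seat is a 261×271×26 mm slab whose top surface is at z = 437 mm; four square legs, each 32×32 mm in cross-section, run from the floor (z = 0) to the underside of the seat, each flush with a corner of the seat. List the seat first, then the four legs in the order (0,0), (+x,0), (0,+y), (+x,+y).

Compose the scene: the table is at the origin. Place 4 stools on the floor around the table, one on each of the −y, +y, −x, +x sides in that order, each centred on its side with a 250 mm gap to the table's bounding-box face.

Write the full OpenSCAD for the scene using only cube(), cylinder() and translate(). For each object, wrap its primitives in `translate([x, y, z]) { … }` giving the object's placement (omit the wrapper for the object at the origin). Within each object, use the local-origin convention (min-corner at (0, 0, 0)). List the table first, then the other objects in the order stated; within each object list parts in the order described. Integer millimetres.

translate([0, 0, 657]) cube([1317, 589, 32]);
translate([82, 82, 0]) cylinder(h = 657, r = 44);
translate([1235, 82, 0]) cylinder(h = 657, r = 44);
translate([82, 507, 0]) cylinder(h = 657, r = 44);
translate([1235, 507, 0]) cylinder(h = 657, r = 44);
translate([528, -521, 0]) {
  translate([0, 0, 411]) cube([261, 271, 26]);
  cube([32, 32, 411]);
  translate([229, 0, 0]) cube([32, 32, 411]);
  translate([0, 239, 0]) cube([32, 32, 411]);
  translate([229, 239, 0]) cube([32, 32, 411]);
}
translate([528, 839, 0]) {
  translate([0, 0, 411]) cube([261, 271, 26]);
  cube([32, 32, 411]);
  translate([229, 0, 0]) cube([32, 32, 411]);
  translate([0, 239, 0]) cube([32, 32, 411]);
  translate([229, 239, 0]) cube([32, 32, 411]);
}
translate([-511, 159, 0]) {
  translate([0, 0, 411]) cube([261, 271, 26]);
  cube([32, 32, 411]);
  translate([229, 0, 0]) cube([32, 32, 411]);
  translate([0, 239, 0]) cube([32, 32, 411]);
  translate([229, 239, 0]) cube([32, 32, 411]);
}
translate([1567, 159, 0]) {
  translate([0, 0, 411]) cube([261, 271, 26]);
  cube([32, 32, 411]);
  translate([229, 0, 0]) cube([32, 32, 411]);
  translate([0, 239, 0]) cube([32, 32, 411]);
  translate([229, 239, 0]) cube([32, 32, 411]);
}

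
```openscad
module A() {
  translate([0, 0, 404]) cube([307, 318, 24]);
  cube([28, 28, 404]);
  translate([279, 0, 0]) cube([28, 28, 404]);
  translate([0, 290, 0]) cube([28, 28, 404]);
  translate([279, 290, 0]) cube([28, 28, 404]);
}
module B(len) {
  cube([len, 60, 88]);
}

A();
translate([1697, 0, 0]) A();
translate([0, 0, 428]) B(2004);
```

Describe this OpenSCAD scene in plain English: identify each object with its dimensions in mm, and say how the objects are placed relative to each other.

A is a simple wooden stool: a rectangular seat 307 mm (x) by 318 mm (y), 24 mm thick, top face at z = 428 mm, on four square legs, each 28×28 mm in cross-section. The legs rest on z = 0, each flush with a corner of the seat.

B is a rectangular beam 2004 mm long (x), 60 mm deep (y), 88 mm thick (z).

The beam spans the tops of two stools placed 1390 mm apart, resting at z = 428 mm.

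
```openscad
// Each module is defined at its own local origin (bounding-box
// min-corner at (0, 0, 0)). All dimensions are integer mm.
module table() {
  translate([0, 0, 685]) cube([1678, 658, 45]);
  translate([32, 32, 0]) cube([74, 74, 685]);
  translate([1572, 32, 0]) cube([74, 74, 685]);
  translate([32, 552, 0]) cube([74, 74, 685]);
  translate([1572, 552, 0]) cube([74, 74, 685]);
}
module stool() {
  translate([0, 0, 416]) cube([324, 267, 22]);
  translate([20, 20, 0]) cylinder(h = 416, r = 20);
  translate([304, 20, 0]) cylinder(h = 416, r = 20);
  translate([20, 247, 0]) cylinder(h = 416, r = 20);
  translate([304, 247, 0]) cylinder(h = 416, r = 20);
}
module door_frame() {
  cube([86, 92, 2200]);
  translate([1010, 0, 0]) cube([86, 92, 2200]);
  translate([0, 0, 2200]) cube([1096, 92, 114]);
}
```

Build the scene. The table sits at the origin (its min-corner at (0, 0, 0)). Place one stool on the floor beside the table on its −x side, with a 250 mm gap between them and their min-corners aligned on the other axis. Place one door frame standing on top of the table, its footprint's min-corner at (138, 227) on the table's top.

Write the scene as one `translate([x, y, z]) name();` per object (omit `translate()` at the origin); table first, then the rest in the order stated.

table();
translate([-574, 0, 0]) stool();
translate([138, 227, 730]) door_frame();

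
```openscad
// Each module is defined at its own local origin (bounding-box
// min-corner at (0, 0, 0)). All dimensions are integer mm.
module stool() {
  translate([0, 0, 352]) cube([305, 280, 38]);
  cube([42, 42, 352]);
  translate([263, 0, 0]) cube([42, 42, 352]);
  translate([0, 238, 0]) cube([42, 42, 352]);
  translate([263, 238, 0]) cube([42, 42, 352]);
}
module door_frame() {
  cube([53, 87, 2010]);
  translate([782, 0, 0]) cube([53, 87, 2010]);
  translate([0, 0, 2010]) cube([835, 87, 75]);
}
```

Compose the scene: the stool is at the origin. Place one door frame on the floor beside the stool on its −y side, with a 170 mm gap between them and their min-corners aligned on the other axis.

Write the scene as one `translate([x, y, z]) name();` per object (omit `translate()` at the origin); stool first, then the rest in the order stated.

stool();
translate([0, -257, 0]) door_frame();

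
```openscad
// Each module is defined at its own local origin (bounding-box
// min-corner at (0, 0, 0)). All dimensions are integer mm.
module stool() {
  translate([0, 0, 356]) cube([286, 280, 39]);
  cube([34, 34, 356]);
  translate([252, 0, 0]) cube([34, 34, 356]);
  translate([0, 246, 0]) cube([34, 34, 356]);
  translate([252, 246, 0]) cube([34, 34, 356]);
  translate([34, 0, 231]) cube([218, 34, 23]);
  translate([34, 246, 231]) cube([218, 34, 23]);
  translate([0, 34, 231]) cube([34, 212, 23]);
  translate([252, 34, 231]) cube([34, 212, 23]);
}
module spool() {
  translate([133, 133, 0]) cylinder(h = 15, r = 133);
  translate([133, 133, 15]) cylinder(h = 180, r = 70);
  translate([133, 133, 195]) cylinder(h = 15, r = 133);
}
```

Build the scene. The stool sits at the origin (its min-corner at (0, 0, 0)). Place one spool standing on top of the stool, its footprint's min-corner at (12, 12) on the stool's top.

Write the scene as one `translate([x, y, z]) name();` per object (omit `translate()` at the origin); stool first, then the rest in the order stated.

stool();
translate([12, 12, 395]) spool();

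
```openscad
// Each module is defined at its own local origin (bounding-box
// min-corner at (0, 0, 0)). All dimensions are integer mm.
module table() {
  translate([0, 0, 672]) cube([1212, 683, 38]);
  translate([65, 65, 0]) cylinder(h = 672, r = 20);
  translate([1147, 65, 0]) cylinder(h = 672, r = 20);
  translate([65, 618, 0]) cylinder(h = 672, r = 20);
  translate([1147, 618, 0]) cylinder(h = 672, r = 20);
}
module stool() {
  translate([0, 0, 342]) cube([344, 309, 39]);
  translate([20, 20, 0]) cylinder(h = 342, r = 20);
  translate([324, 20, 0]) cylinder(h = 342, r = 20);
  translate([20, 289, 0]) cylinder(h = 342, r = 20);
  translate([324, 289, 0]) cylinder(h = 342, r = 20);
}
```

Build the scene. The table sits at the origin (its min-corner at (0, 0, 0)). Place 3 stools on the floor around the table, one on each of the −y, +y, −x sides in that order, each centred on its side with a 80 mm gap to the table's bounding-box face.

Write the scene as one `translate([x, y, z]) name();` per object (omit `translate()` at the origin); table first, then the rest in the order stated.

table();
translate([434, -389, 0]) stool();
translate([434, 763, 0]) stool();
translate([-424, 187, 0]) stool();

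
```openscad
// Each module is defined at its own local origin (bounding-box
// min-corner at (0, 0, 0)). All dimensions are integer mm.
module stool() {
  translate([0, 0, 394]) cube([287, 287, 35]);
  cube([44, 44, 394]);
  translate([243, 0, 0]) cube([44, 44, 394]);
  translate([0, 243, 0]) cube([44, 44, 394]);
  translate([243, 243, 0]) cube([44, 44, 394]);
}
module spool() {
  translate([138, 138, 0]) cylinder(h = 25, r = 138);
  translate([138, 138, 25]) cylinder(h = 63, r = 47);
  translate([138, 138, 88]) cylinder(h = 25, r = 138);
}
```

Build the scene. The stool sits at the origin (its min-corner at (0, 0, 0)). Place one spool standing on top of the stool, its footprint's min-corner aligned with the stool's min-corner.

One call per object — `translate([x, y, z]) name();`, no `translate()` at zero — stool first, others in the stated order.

stool();
translate([0, 0, 429]) spool();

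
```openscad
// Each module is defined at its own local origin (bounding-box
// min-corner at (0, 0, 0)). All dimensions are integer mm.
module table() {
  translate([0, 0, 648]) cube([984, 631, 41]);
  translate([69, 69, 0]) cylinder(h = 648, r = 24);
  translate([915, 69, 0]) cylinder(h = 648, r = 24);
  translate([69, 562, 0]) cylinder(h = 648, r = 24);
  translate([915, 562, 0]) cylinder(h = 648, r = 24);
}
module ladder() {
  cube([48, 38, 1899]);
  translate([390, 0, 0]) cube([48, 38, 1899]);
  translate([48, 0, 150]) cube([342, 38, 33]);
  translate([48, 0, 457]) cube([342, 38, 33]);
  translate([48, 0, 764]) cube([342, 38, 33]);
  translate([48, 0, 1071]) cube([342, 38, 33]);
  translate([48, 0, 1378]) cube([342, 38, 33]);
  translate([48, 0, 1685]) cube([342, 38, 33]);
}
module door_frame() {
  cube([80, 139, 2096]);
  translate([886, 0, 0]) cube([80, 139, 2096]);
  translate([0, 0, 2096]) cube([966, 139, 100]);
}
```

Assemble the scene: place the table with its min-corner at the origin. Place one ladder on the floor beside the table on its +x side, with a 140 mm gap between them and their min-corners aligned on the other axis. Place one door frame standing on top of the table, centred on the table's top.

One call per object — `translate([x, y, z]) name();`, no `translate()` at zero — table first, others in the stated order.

table();
translate([1124, 0, 0]) ladder();
translate([9, 246, 689]) door_frame();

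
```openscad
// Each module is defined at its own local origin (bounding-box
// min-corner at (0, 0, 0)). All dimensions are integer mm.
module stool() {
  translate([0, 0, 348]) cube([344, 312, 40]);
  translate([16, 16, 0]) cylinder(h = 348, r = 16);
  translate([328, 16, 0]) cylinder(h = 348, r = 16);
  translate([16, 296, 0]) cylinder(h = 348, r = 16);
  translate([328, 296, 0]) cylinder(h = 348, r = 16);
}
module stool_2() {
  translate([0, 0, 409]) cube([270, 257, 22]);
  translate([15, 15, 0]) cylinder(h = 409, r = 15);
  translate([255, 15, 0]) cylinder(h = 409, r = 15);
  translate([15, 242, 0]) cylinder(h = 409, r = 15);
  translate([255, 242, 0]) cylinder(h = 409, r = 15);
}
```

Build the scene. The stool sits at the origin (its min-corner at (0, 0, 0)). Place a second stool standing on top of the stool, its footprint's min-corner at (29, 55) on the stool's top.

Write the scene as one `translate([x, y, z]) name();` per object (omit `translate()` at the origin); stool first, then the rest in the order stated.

stool();
translate([29, 55, 388]) stool_2();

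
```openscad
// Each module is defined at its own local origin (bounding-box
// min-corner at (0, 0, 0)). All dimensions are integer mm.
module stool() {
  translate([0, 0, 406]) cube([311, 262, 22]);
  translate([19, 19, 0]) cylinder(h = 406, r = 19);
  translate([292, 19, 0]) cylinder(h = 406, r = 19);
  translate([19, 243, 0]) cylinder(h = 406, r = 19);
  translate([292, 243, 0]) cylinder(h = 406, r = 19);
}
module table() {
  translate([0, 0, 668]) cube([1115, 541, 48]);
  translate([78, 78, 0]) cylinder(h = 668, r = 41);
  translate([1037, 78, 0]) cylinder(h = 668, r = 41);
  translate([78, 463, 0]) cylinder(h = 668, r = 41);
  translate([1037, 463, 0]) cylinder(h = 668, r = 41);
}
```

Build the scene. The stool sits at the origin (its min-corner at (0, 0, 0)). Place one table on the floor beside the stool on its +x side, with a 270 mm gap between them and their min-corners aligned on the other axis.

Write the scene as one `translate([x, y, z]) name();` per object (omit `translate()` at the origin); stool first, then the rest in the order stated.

stool();
translate([581, 0, 0]) table();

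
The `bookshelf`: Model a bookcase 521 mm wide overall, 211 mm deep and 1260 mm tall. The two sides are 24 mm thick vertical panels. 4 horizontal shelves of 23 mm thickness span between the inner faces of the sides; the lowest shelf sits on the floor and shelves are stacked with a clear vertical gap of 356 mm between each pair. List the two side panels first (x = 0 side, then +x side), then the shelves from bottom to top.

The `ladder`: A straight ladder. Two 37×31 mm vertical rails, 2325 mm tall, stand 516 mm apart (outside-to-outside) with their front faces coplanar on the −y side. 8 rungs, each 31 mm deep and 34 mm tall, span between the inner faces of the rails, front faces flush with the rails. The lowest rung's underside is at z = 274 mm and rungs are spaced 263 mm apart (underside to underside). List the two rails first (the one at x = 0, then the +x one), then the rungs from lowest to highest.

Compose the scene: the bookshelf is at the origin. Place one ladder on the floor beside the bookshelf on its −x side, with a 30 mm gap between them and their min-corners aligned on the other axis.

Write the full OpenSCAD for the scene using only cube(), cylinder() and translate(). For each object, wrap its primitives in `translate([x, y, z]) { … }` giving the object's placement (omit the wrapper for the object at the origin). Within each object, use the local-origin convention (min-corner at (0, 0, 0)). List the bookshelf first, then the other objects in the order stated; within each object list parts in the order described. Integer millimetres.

cube([24, 211, 1260]);
translate([497, 0, 0]) cube([24, 211, 1260]);
translate([24, 0, 0]) cube([473, 211, 23]);
translate([24, 0, 379]) cube([473, 211, 23]);
translate([24, 0, 758]) cube([473, 211, 23]);
translate([24, 0, 1137]) cube([473, 211, 23]);
translate([-546, 0, 0]) {
  cube([37, 31, 2325]);
  translate([479, 0, 0]) cube([37, 31, 2325]);
  translate([37, 0, 274]) cube([442, 31, 34]);
  translate([37, 0, 537]) cube([442, 31, 34]);
  translate([37, 0, 800]) cube([442, 31, 34]);
  translate([37, 0, 1063]) cube([442, 31, 34]);
  translate([37, 0, 1326]) cube([442, 31, 34]);
  translate([37, 0, 1589]) cube([442, 31, 34]);
  translate([37, 0, 1852]) cube([442, 31, 34]);
  translate([37, 0, 2115]) cube([442, 31, 34]);
}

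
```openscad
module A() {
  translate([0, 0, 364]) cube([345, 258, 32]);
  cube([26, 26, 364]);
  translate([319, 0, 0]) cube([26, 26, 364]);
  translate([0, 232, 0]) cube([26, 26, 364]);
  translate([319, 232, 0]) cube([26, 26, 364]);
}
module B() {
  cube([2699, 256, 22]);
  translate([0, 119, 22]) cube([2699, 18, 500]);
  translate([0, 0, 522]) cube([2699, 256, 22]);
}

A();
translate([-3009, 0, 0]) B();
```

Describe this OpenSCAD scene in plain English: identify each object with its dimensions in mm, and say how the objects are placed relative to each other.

A is a four-legged stool. The seat is a 345×258×32 mm slab whose top surface is at z = 396 mm; four square legs, each 26×26 mm in cross-section, run from the floor (z = 0) to the underside of the seat, each flush with a corner of the seat.

B is an I-beam lying along x, 2699 mm long. Overall section height 544 mm. Two flanges 256 mm wide (y) and 22 mm thick, one on the floor and one at the top; a web 18 mm thick runs between them, centred on the flange width.

The I-beam is on the floor beside the stool on its −x side.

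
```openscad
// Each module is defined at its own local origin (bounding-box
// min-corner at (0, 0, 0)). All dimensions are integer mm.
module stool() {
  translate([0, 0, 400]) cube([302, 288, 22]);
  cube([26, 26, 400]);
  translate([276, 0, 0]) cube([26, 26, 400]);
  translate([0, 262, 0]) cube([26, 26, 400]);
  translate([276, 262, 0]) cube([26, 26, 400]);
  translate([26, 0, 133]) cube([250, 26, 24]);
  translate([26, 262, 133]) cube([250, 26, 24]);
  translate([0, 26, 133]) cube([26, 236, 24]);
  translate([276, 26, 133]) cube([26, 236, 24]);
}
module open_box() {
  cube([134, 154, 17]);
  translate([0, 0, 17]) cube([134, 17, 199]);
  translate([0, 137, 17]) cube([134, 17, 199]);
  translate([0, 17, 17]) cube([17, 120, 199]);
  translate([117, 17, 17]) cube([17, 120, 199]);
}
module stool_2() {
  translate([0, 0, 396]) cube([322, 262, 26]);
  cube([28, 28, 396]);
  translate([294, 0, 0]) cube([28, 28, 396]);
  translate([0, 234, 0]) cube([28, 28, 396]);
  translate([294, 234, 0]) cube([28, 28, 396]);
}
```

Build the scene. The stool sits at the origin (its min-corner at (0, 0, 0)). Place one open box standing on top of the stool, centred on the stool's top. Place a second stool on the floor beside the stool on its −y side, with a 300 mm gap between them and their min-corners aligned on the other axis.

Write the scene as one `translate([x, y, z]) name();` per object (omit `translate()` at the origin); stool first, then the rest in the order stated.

stool();
translate([84, 67, 422]) open_box();
translate([0, -562, 0]) stool_2();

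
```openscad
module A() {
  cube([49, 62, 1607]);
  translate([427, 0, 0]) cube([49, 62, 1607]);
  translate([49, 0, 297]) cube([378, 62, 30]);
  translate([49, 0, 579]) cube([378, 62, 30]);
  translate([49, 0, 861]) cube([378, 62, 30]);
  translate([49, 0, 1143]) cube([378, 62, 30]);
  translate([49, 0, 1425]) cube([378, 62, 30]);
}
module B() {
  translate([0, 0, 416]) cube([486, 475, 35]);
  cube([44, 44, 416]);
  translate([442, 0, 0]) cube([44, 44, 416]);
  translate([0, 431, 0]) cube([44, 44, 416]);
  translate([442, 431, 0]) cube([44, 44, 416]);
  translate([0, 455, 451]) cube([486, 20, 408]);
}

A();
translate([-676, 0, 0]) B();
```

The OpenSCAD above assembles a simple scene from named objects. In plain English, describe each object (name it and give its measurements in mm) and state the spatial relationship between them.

A is a wooden ladder with two side rails of 49×62 mm section and 1607 mm height, set 476 mm apart overall. Between them run 5 rectangular rungs (62 mm deep, 30 mm thick), front faces flush with the rails' −y face. The bottom of the first rung is 297 mm above the floor and each subsequent rung is 282 mm higher than the one below.

B is a chair: 486×475 mm seat, 35 mm thick, top at z = 451 mm, on four 44 mm square corner legs flush with the seat edges. A 20 mm thick backrest slab spans the full seat width, extending 408 mm above the seat top, its back face flush with the seat's +y edge.

The chair is on the floor beside the ladder on its −x side.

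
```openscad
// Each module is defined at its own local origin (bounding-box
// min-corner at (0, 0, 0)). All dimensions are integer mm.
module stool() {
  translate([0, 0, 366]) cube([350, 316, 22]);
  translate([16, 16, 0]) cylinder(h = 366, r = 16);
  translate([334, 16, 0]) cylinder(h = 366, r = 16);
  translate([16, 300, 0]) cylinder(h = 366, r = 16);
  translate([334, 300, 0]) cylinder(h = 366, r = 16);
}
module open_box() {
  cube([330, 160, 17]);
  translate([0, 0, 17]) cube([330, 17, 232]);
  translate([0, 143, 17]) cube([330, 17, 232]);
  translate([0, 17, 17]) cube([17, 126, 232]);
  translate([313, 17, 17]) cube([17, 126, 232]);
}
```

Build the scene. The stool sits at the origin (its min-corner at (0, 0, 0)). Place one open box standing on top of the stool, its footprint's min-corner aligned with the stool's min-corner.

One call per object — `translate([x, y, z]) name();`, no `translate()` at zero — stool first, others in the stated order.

stool();
translate([0, 0, 388]) open_box();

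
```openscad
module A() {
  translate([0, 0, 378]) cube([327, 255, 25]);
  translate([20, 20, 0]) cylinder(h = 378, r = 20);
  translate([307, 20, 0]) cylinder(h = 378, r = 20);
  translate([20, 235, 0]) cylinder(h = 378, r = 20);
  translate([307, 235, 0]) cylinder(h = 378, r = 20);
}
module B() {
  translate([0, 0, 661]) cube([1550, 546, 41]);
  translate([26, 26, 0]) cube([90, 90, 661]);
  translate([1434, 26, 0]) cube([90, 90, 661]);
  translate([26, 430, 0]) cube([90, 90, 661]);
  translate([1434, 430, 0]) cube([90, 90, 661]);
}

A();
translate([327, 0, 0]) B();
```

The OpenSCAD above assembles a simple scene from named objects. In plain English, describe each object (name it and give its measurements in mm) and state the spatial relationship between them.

A is a simple wooden stool: a rectangular seat 327 mm (x) by 255 mm (y), 25 mm thick, top face at z = 403 mm, on four round legs, each 40 mm in diameter. The legs rest on z = 0, each leg's axis is inset half a diameter from the nearest pair of seat edges (so the leg's bounding box is flush with the corner).

B is a rectangular dining table. The top is 1550×546×41 mm with its upper surface at z = 702 mm. It stands on four 90×90 mm square legs, each inset 26 mm from the nearest pair of top edges, running from the floor to the underside of the top.

The table is against the stool's +x side, with their −y faces flush.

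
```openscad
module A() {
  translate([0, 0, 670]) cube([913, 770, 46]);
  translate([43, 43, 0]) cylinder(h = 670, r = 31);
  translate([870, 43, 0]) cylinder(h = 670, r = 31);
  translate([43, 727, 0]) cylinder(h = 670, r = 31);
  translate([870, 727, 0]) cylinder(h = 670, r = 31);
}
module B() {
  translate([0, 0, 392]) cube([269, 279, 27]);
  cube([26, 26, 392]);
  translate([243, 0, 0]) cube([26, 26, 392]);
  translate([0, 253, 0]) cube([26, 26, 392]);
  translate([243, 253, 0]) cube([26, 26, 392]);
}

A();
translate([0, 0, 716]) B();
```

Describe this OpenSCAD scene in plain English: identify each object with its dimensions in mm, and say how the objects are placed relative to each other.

A is a table with a 913×770 mm rectangular top, 46 mm thick, top surface at z = 716 mm, supported by four round legs of 62 mm diameter, each leg's bounding box inset 12 mm from the nearest pair of top edges, running from the floor.

B is a four-legged stool. The seat is a 269×279×27 mm slab whose top surface is at z = 419 mm; four square legs, each 26×26 mm in cross-section, run from the floor (z = 0) to the underside of the seat, each flush with a corner of the seat.

The stool is on top of the table.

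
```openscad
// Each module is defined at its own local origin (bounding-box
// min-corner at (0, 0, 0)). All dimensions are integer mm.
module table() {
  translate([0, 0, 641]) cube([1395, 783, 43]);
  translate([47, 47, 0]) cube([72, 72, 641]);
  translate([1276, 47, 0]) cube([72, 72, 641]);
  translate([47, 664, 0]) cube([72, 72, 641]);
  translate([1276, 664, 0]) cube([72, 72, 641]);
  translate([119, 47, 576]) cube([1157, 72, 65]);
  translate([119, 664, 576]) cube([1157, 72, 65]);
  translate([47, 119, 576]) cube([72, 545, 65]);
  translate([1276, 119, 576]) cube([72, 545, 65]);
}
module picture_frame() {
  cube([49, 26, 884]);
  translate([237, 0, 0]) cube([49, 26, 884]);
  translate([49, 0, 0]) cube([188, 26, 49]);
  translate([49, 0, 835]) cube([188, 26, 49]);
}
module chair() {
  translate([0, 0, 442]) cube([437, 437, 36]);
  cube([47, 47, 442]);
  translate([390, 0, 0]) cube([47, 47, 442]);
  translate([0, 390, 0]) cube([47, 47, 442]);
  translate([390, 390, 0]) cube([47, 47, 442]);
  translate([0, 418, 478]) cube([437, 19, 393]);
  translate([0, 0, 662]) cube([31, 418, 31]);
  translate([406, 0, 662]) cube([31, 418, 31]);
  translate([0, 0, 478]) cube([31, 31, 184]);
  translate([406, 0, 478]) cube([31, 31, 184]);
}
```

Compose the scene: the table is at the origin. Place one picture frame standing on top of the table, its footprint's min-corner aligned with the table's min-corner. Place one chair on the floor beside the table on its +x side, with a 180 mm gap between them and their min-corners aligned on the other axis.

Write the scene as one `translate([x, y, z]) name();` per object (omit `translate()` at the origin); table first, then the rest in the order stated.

table();
translate([0, 0, 684]) picture_frame();
translate([1575, 0, 0]) chair();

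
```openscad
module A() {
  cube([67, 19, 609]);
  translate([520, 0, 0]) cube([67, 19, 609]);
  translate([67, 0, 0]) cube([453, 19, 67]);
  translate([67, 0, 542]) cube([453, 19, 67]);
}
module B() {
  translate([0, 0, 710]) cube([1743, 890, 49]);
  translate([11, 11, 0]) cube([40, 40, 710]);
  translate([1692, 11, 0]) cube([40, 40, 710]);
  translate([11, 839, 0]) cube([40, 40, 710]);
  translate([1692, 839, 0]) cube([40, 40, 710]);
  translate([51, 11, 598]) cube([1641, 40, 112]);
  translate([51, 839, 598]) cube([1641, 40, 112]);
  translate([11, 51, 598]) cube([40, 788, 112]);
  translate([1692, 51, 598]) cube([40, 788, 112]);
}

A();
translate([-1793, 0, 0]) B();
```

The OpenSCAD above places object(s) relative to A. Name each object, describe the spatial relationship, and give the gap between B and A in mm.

The table's nearest face is 50 mm from the picture frame's −x face.

A is a picture frame. B is a table. The table is on the floor beside the picture frame on its −x side. The gap between the table and the picture frame is 50 mm.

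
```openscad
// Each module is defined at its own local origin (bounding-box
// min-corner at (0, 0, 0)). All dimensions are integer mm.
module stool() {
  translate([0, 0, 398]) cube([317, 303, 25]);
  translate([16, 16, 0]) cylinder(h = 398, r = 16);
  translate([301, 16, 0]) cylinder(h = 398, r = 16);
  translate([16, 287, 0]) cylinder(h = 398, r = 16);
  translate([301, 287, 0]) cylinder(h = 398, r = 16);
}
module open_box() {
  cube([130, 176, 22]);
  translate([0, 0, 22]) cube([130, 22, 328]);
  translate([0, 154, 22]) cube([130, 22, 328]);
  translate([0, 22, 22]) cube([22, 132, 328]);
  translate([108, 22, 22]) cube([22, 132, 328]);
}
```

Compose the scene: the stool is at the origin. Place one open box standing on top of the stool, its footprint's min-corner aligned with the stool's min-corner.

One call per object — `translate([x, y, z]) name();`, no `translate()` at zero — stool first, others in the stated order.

stool();
translate([0, 0, 423]) open_box();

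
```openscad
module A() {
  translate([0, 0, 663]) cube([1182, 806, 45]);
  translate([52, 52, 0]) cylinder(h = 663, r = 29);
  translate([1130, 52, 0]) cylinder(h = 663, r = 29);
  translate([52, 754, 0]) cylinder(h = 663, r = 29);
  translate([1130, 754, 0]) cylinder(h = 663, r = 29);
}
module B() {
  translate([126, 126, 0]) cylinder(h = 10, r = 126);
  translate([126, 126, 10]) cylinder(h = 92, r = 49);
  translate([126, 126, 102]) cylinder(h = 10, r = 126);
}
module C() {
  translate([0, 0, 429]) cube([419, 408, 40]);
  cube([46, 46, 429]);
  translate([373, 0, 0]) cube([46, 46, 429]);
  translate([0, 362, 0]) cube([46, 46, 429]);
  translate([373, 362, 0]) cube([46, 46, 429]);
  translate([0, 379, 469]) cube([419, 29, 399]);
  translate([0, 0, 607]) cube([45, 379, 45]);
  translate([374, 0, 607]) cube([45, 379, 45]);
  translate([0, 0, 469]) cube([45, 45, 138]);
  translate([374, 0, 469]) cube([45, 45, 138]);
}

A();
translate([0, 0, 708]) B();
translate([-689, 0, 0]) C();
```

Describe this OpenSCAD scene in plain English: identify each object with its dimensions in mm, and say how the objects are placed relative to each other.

A is a table: top 1182 mm (x) × 806 mm (y), 45 mm thick, upper face at z = 708 mm, on four round legs of 58 mm diameter, each leg's bounding box inset 23 mm from the nearest pair of top edges, running from z = 0 to the bottom of the top.

B is a spool: two coaxial disc flanges of radius 126 mm and thickness 10 mm, joined by a core cylinder of radius 49 mm and height 92 mm. The lower flange rests on z = 0 and the three cylinders share a vertical axis.

C is a chair: 419×408 mm seat, 40 mm thick, top at z = 469 mm, on four 46 mm square corner legs flush with the seat edges. A 29 mm thick backrest slab spans the full seat width, extending 399 mm above the seat top, its back face flush with the seat's +y edge. Two armrests of 45×45 mm section run along each side from the seat's front edge to the front of the backrest, top faces 183 mm above the seat top and outer faces flush with the seat's x-edges; a 45×45 mm post under the front of each armrest stands on the seat at the front corner.

The spool is on top of the table. The chair is on the floor beside the table on its −x side.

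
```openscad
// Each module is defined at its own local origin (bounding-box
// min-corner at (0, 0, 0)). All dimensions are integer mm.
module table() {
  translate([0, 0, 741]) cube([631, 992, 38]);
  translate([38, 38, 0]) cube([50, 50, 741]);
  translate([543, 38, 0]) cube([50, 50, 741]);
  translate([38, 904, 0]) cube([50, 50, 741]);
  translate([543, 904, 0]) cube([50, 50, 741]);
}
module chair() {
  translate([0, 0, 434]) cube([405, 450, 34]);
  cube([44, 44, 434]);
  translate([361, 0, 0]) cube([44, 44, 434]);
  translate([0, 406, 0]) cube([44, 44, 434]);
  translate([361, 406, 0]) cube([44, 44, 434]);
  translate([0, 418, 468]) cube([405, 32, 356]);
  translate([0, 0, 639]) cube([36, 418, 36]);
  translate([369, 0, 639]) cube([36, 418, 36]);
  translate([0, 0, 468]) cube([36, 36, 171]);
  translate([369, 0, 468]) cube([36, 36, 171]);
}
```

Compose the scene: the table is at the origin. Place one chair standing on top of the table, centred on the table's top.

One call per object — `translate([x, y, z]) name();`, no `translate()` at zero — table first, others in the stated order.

table();
translate([113, 271, 779]) chair();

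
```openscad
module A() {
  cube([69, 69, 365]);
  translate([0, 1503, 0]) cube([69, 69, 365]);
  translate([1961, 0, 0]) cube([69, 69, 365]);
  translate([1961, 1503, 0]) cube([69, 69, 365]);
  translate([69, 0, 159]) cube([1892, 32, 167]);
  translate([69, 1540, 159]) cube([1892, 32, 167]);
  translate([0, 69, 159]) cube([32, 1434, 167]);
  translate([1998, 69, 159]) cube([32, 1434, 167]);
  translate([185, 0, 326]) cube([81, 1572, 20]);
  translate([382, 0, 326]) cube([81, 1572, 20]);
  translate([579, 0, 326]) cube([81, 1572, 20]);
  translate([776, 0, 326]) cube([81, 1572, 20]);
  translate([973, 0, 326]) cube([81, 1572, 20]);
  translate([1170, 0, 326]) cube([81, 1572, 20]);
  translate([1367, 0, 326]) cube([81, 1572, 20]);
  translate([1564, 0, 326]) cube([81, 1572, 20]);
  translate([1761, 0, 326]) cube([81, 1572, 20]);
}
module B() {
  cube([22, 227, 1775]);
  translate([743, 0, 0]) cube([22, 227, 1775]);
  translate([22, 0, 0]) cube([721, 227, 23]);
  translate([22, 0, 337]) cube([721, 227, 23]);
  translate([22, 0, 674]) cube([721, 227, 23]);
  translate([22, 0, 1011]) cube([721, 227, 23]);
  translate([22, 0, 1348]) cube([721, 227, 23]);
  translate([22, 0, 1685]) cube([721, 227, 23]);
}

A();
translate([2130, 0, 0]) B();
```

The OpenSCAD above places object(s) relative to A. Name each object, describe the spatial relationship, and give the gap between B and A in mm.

A is a bed frame. B is a bookshelf. The bookshelf is on the floor beside the bed frame on its +x side. The gap between the bookshelf and the bed frame is 100 mm.

The bookshelf's nearest face is 100 mm from the bed frame's +x face.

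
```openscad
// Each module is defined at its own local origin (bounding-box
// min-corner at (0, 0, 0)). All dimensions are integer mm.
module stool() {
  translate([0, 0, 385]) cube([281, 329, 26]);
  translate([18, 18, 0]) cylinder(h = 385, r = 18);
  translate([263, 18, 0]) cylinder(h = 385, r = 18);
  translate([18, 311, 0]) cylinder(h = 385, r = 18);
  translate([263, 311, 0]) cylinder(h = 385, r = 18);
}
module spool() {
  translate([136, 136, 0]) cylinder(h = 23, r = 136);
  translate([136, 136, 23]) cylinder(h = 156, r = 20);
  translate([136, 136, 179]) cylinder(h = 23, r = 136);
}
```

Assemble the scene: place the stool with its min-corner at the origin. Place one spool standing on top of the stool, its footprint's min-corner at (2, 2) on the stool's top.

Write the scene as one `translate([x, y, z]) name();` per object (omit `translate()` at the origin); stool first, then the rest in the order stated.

stool();
translate([2, 2, 411]) spool();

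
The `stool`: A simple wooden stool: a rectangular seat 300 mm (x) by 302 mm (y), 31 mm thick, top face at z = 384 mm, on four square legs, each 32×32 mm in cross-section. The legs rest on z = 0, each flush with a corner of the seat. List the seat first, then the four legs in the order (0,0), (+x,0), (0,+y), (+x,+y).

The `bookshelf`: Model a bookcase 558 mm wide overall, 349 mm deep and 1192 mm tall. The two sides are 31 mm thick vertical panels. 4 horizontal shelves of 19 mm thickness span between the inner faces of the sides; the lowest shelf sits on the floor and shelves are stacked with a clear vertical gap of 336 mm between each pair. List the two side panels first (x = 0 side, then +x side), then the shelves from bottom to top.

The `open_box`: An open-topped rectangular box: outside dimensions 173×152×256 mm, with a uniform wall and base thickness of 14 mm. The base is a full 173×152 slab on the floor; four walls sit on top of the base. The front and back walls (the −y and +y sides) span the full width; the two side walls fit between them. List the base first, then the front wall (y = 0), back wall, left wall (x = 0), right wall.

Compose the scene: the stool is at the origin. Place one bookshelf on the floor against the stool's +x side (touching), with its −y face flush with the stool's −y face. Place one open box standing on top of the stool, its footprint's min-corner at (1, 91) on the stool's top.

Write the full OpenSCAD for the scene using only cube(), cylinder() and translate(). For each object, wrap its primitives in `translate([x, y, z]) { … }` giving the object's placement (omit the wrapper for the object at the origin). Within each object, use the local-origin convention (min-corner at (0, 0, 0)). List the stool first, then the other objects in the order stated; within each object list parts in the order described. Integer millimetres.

translate([0, 0, 353]) cube([300, 302, 31]);
cube([32, 32, 353]);
translate([268, 0, 0]) cube([32, 32, 353]);
translate([0, 270, 0]) cube([32, 32, 353]);
translate([268, 270, 0]) cube([32, 32, 353]);
translate([300, 0, 0]) {
  cube([31, 349, 1192]);
  translate([527, 0, 0]) cube([31, 349, 1192]);
  translate([31, 0, 0]) cube([496, 349, 19]);
  translate([31, 0, 355]) cube([496, 349, 19]);
  translate([31, 0, 710]) cube([496, 349, 19]);
  translate([31, 0, 1065]) cube([496, 349, 19]);
}
translate([1, 91, 384]) {
  cube([173, 152, 14]);
  translate([0, 0, 14]) cube([173, 14, 242]);
  translate([0, 138, 14]) cube([173, 14, 242]);
  translate([0, 14, 14]) cube([14, 124, 242]);
  translate([159, 14, 14]) cube([14, 124, 242]);
}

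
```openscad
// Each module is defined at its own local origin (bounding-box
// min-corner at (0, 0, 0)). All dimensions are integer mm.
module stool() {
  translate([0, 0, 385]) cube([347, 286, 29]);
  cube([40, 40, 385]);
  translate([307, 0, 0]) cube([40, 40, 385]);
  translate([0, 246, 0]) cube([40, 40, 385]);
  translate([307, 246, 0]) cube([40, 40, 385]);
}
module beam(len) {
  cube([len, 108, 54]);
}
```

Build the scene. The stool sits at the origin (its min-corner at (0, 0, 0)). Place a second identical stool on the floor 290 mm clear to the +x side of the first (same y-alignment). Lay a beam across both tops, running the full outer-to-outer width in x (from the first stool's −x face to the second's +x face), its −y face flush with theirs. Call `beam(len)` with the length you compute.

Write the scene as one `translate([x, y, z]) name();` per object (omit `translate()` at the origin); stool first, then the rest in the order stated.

stool();
translate([637, 0, 0]) stool();
translate([0, 0, 414]) beam(984);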